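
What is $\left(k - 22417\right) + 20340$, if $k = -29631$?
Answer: $-31708$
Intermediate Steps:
$\left(k - 22417\right) + 20340 = \left(-29631 - 22417\right) + 20340 = -52048 + 20340 = -31708$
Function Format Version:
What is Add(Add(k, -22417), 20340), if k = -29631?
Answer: -31708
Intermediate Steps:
Add(Add(k, -22417), 20340) = Add(Add(-29631, -22417), 20340) = Add(-52048, 20340) = -31708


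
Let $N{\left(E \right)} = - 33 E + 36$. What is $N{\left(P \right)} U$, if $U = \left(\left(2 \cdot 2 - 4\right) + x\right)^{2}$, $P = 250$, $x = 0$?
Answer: $0$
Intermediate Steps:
$N{\left(E \right)} = 36 - 33 E$
$U = 0$ ($U = \left(\left(2 \cdot 2 - 4\right) + 0\right)^{2} = \left(\left(4 - 4\right) + 0\right)^{2} = \left(0 + 0\right)^{2} = 0^{2} = 0$)
$N{\left(P \right)} U = \left(36 - 8250\right) 0 = \left(-8214\right) 0 = 0$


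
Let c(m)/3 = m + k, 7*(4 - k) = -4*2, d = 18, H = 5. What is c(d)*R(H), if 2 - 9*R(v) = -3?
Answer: 270/7 ≈ 38.571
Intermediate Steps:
R(v) = 5/9 (R(v) = 2/9 - ⅑*(-3) = 2/9 + ⅓ = 5/9)
k = 36/7 (k = 4 - (-4)*2/7 = 4 - ⅐*(-8) = 4 + 8/7 = 36/7 ≈ 5.1429)
c(m) = 108/7 + 3*m (c(m) = 3*(m + 36/7) = 3*(36/7 + m) = 108/7 + 3*m)
c(d)*R(H) = (108/7 + 3*18)*(5/9) = (108/7 + 54)*(5/9) = (486/7)*(5/9) = 270/7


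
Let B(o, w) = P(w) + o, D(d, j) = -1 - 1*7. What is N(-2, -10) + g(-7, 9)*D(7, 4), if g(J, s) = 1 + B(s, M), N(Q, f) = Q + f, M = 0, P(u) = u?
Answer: -92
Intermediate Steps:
D(d, j) = -8 (D(d, j) = -1 - 7 = -8)
B(o, w) = o + w (B(o, w) = w + o = o + w)
g(J, s) = 1 + s (g(J, s) = 1 + (s + 0) = 1 + s)
N(-2, -10) + g(-7, 9)*D(7, 4) = (-2 - 10) + (1 + 9)*(-8) = -12 + 10*(-8) = -12 - 80 = -92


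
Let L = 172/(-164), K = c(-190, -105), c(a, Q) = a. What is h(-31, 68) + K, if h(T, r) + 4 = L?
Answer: -7997/41 ≈ -195.05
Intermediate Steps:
K = -190
L = -43/41 (L = 172*(-1/164) = -43/41 ≈ -1.0488)
h(T, r) = -207/41 (h(T, r) = -4 - 43/41 = -207/41)
h(-31, 68) + K = -207/41 - 190 = -7997/41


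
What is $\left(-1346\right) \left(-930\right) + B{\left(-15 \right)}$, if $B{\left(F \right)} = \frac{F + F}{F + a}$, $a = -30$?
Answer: $\frac{3755342}{3} \approx 1.2518 \cdot 10^{6}$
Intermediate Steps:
$B{\left(F \right)} = \frac{2 F}{-30 + F}$ ($B{\left(F \right)} = \frac{F + F}{F - 30} = \frac{2 F}{-30 + F}$)
$\left(-1346\right) \left(-930\right) + B{\left(-15 \right)} = \left(-1346\right) \left(-930\right) + 2 \left(-15\right) \frac{1}{-30 - 15} = 1251780 + 2 \left(-15\right) \frac{1}{-45} = 1251780 + 2 \left(-15\right) \left(- \frac{1}{45}\right) = 1251780 + \frac{2}{3} = \frac{3755342}{3}$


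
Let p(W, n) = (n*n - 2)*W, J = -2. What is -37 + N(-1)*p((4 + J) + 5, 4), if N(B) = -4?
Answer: -429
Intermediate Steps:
p(W, n) = W*(-2 + n²) (p(W, n) = (n² - 2)*W = (-2 + n²)*W = W*(-2 + n²))
-37 + N(-1)*p((4 + J) + 5, 4) = -37 - 4*((4 - 2) + 5)*(-2 + 4²) = -37 - 4*(2 + 5)*(-2 + 16) = -37 - 28*14 = -37 - 4*98 = -37 - 392 = -429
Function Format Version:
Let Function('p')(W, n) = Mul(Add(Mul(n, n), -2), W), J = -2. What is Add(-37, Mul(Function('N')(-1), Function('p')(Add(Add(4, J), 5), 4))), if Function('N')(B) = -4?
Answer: -429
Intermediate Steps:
Function('p')(W, n) = Mul(W, Add(-2, Pow(n, 2))) (Function('p')(W, n) = Mul(Add(Pow(n, 2), -2), W) = Mul(Add(-2, Pow(n, 2)), W) = Mul(W, Add(-2, Pow(n, 2))))
Add(-37, Mul(Function('N')(-1), Function('p')(Add(Add(4, J), 5), 4))) = Add(-37, Mul(-4, Mul(Add(Add(4, -2), 5), Add(-2, Pow(4, 2))))) = Add(-37, Mul(-4, Mul(Add(2, 5), Add(-2, 16)))) = Add(-37, Mul(-4, Mul(7, 14))) = Add(-37, Mul(-4, 98)) = Add(-37, -392) = -429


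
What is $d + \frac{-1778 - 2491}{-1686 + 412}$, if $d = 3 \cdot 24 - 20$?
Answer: $\frac{70517}{1274} \approx 55.351$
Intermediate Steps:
$d = 52$ ($d = 72 - 20 = 52$)
$d + \frac{-1778 - 2491}{-1686 + 412} = 52 + \frac{-1778 - 2491}{-1686 + 412} = 52 - \frac{4269}{-1274} = 52 - - \frac{4269}{1274} = 52 + \frac{4269}{1274} = \frac{70517}{1274}$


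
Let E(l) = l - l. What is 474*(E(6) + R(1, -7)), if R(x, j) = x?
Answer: 474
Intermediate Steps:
E(l) = 0
474*(E(6) + R(1, -7)) = 474*(0 + 1) = 474*1 = 474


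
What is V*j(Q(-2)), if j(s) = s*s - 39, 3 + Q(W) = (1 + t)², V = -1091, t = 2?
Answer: 3273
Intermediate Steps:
Q(W) = 6 (Q(W) = -3 + (1 + 2)² = -3 + 3² = -3 + 9 = 6)
j(s) = -39 + s² (j(s) = s² - 39 = -39 + s²)
V*j(Q(-2)) = -1091*(-39 + 6²) = -1091*(-39 + 36) = -1091*(-3) = 3273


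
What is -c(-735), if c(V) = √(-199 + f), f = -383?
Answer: -I*√582 ≈ -24.125*I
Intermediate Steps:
c(V) = I*√582 (c(V) = √(-199 - 383) = √(-582) = I*√582)
-c(-735) = -I*√582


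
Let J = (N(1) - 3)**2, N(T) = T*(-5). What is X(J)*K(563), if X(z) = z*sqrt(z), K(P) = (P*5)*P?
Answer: 811440640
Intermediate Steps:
N(T) = -5*T
K(P) = 5*P**2 (K(P) = (5*P)*P = 5*P**2)
J = 64 (J = (-5*1 - 3)**2 = (-5 - 3)**2 = (-8)**2 = 64)
X(z) = z**(3/2)
X(J)*K(563) = 64**(3/2)*(5*563**2) = 512*(5*316969) = 512*1584845 = 811440640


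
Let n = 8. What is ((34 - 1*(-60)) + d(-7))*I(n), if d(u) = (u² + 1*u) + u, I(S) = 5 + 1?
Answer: 774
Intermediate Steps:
I(S) = 6
d(u) = u² + 2*u (d(u) = (u² + u) + u = (u + u²) + u = u² + 2*u)
((34 - 1*(-60)) + d(-7))*I(n) = ((34 - 1*(-60)) - 7*(2 - 7))*6 = ((34 + 60) - 7*(-5))*6 = (94 + 35)*6 = 129*6 = 774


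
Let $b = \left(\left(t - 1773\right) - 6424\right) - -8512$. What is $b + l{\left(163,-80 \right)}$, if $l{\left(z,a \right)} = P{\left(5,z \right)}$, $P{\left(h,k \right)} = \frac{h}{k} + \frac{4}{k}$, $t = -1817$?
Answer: $- \frac{244817}{163} \approx -1501.9$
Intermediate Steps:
$P{\left(h,k \right)} = \frac{4}{k} + \frac{h}{k}$
$l{\left(z,a \right)} = \frac{9}{z}$ ($l{\left(z,a \right)} = \frac{4 + 5}{z} = \frac{1}{z} 9 = \frac{9}{z}$)
$b = -1502$ ($b = \left(\left(-1817 - 1773\right) - 6424\right) - -8512 = \left(-3590 - 6424\right) + 8512 = -10014 + 8512 = -1502$)
$b + l{\left(163,-80 \right)} = -1502 + \frac{9}{163} = - \frac{244817}{163}$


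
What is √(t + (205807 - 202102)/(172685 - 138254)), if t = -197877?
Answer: 17*I*√90189089342/11477 ≈ 444.83*I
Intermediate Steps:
√(t + (205807 - 202102)/(172685 - 138254)) = √(-197877 + (205807 - 202102)/(172685 - 138254)) = √(-197877 + 3705/34431) = √(-197877 + 3705*(1/34431)) = √(-197877 + 1235/11477) = √(-2271033094/11477) = 17*I*√90189089342/11477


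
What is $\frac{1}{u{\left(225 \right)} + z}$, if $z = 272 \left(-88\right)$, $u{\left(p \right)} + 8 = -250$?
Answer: $- \frac{1}{24194} \approx -4.1333 \cdot 10^{-5}$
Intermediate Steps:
$u{\left(p \right)} = -258$ ($u{\left(p \right)} = -8 - 250 = -258$)
$z = -23936$
$\frac{1}{u{\left(225 \right)} + z} = \frac{1}{-258 - 23936} = \frac{1}{-24194} = - \frac{1}{24194}$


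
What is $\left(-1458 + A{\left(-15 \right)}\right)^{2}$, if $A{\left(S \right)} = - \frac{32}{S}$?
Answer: $\frac{476898244}{225} \approx 2.1195 \cdot 10^{6}$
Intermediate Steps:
$\left(-1458 + A{\left(-15 \right)}\right)^{2} = \left(-1458 - \frac{32}{-15}\right)^{2} = \left(-1458 - - \frac{32}{15}\right)^{2} = \left(-1458 + \frac{32}{15}\right)^{2} = \left(- \frac{21838}{15}\right)^{2} = \frac{476898244}{225}$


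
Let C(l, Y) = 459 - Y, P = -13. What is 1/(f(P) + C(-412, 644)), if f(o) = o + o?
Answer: -1/211 ≈ -0.0047393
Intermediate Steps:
f(o) = 2*o
1/(f(P) + C(-412, 644)) = 1/(2*(-13) + (459 - 1*644)) = 1/(-26 + (459 - 644)) = 1/(-26 - 185) = 1/(-211) = -1/211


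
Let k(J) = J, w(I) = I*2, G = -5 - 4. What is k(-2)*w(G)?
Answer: 36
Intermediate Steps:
G = -9
w(I) = 2*I
k(-2)*w(G) = -4*(-9) = -2*(-18) = 36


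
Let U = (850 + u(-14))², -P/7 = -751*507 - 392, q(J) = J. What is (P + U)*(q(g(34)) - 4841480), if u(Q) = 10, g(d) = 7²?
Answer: -16497868457133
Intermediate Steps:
g(d) = 49
P = 2668043 (P = -7*(-751*507 - 392) = -7*(-380757 - 392) = -7*(-381149) = 2668043)
U = 739600 (U = (850 + 10)² = 860² = 739600)
(P + U)*(q(g(34)) - 4841480) = (2668043 + 739600)*(49 - 4841480) = 3407643*(-4841431) = -16497868457133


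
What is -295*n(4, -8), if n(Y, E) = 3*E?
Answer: 7080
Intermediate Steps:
-295*n(4, -8) = -885*(-8) = -295*(-24) = 7080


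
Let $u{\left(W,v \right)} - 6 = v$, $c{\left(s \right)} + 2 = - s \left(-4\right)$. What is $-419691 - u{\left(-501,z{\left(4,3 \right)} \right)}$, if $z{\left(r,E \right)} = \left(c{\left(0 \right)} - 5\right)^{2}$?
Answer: $-419746$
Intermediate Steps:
$c{\left(s \right)} = -2 + 4 s$ ($c{\left(s \right)} = -2 + - s \left(-4\right) = -2 + 4 s$)
$z{\left(r,E \right)} = 49$ ($z{\left(r,E \right)} = \left(\left(-2 + 4 \cdot 0\right) - 5\right)^{2} = \left(\left(-2 + 0\right) - 5\right)^{2} = \left(-2 - 5\right)^{2} = \left(-7\right)^{2} = 49$)
$u{\left(W,v \right)} = 6 + v$
$-419691 - u{\left(-501,z{\left(4,3 \right)} \right)} = -419691 - \left(6 + 49\right) = -419691 - 55 = -419746$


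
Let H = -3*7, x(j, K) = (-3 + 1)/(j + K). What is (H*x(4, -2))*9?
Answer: 189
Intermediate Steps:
x(j, K) = -2/(K + j)
H = -21
(H*x(4, -2))*9 = -(-42)/(-2 + 4)*9 = -(-42)/2*9 = -21*(-1)*9 = 21*9 = 189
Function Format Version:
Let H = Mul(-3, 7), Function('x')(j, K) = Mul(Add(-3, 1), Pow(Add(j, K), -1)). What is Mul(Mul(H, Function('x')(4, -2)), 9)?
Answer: 189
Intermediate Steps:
Function('x')(j, K) = Mul(-2, Pow(Add(K, j), -1))
H = -21
Mul(Mul(H, Function('x')(4, -2)), 9) = Mul(Mul(-21, Mul(-2, Pow(Add(-2, 4), -1))), 9) = Mul(Mul(-21, Mul(-2, Pow(2, -1))), 9) = Mul(Mul(-21, Mul(-2, Rational(1, 2))), 9) = Mul(Mul(-21, -1), 9) = Mul(21, 9) = 189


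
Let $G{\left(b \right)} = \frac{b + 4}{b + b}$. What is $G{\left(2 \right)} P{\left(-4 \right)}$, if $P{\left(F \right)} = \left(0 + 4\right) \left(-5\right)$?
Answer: $-30$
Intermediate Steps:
$G{\left(b \right)} = \frac{4 + b}{2 b}$
$P{\left(F \right)} = -20$ ($P{\left(F \right)} = 4 \left(-5\right) = -20$)
$G{\left(2 \right)} P{\left(-4 \right)} = \frac{4 + 2}{2 \cdot 2} \left(-20\right) = \frac{1}{2} \cdot \frac{1}{2} \cdot 6 \left(-20\right) = \frac{3}{2} \left(-20\right) = -30$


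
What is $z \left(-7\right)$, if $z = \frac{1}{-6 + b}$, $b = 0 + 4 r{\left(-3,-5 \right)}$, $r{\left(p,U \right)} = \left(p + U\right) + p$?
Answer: $\frac{7}{50} \approx 0.14$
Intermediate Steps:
$r{\left(p,U \right)} = U + 2 p$ ($r{\left(p,U \right)} = \left(U + p\right) + p = U + 2 p$)
$b = -44$ ($b = 0 + 4 \left(-5 + 2 \left(-3\right)\right) = 0 + 4 \left(-5 - 6\right) = 0 + 4 \left(-11\right) = 0 - 44 = -44$)
$z = - \frac{1}{50}$ ($z = \frac{1}{-6 - 44} = \frac{1}{-50} = - \frac{1}{50} \approx -0.02$)
$z \left(-7\right) = \left(- \frac{1}{50}\right) \left(-7\right) = \frac{7}{50}$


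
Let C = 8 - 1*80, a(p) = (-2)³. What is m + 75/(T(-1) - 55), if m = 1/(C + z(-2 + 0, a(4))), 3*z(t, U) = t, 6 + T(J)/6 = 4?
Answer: -16551/14606 ≈ -1.1332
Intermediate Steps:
T(J) = -12 (T(J) = -36 + 6*4 = -36 + 24 = -12)
a(p) = -8
z(t, U) = t/3
C = -72 (C = 8 - 80 = -72)
m = -3/218 (m = 1/(-72 + (-2 + 0)/3) = 1/(-72 + (⅓)*(-2)) = 1/(-72 - ⅔) = 1/(-218/3) = -3/218 ≈ -0.013761)
m + 75/(T(-1) - 55) = -3/218 + 75/(-12 - 55) = -3/218 + 75/(-67) = -3/218 + 75*(-1/67) = -3/218 - 75/67 = -16551/14606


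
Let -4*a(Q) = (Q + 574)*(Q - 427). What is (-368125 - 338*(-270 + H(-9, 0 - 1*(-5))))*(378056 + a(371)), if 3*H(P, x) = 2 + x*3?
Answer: -327248524526/3 ≈ -1.0908e+11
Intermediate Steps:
H(P, x) = ⅔ + x (H(P, x) = (2 + x*3)/3 = (2 + 3*x)/3 = ⅔ + x)
a(Q) = -(-427 + Q)*(574 + Q)/4 (a(Q) = -(Q + 574)*(Q - 427)/4 = -(574 + Q)*(-427 + Q)/4 = -(-427 + Q)*(574 + Q)/4)
(-368125 - 338*(-270 + H(-9, 0 - 1*(-5))))*(378056 + a(371)) = (-368125 - 338*(-270 + (⅔ + (0 - 1*(-5)))))*(378056 + (122549/2 - 147/4*371 - ¼*371²)) = (-368125 - 338*(-270 + (⅔ + (0 + 5))))*(378056 + (122549/2 - 54537/4 - ¼*137641)) = (-368125 - 338*(-270 + (⅔ + 5)))*(378056 + (122549/2 - 54537/4 - 137641/4)) = (-368125 - 338*(-270 + 17/3))*(378056 + 13230) = (-368125 - 338*(-793/3))*391286 = (-368125 + 268034/3)*391286 = -836341/3*391286 = -327248524526/3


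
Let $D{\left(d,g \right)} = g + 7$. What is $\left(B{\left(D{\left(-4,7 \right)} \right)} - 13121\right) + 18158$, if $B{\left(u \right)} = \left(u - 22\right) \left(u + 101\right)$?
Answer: $4117$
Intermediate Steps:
$D{\left(d,g \right)} = 7 + g$
$B{\left(u \right)} = \left(-22 + u\right) \left(101 + u\right)$
$\left(B{\left(D{\left(-4,7 \right)} \right)} - 13121\right) + 18158 = \left(\left(-2222 + \left(7 + 7\right)^{2} + 79 \left(7 + 7\right)\right) - 13121\right) + 18158 = \left(\left(-2222 + 14^{2} + 79 \cdot 14\right) - 13121\right) + 18158 = \left(\left(-2222 + 196 + 1106\right) - 13121\right) + 18158 = \left(-920 - 13121\right) + 18158 = -14041 + 18158 = 4117$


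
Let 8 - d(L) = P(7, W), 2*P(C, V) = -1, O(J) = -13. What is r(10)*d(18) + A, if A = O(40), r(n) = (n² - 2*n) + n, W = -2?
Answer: 752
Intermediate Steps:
r(n) = n² - n
P(C, V) = -½ (P(C, V) = (½)*(-1) = -½)
A = -13
d(L) = 17/2 (d(L) = 8 - 1*(-½) = 8 + ½ = 17/2)
r(10)*d(18) + A = (10*(-1 + 10))*(17/2) - 13 = (10*9)*(17/2) - 13 = 90*(17/2) - 13 = 765 - 13 = 752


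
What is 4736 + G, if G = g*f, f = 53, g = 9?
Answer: 5213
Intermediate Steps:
G = 477 (G = 9*53 = 477)
4736 + G = 4736 + 477 = 5213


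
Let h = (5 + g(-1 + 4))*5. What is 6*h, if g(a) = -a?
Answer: 60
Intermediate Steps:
h = 10 (h = (5 - (-1 + 4))*5 = (5 - 1*3)*5 = (5 - 3)*5 = 2*5 = 10)
6*h = 6*10 = 60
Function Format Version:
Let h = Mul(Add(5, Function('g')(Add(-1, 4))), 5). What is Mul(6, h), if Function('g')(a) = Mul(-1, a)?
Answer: 60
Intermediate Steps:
h = 10 (h = Mul(Add(5, Mul(-1, Add(-1, 4))), 5) = Mul(Add(5, Mul(-1, 3)), 5) = Mul(Add(5, -3), 5) = Mul(2, 5) = 10)
Mul(6, h) = Mul(6, 10) = 60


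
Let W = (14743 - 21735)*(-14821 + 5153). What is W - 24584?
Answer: 67574072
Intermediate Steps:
W = 67598656 (W = -6992*(-9668) = 67598656)
W - 24584 = 67598656 - 24584 = 67574072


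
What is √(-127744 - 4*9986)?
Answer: 6*I*√4658 ≈ 409.5*I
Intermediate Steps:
√(-127744 - 4*9986) = √(-127744 - 39944) = √(-167688) = 6*I*√4658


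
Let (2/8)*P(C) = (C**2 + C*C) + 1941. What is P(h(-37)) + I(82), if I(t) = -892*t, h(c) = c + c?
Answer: -21572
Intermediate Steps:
h(c) = 2*c
P(C) = 7764 + 8*C**2 (P(C) = 4*((C**2 + C*C) + 1941) = 4*((C**2 + C**2) + 1941) = 4*(2*C**2 + 1941) = 4*(1941 + 2*C**2) = 7764 + 8*C**2)
P(h(-37)) + I(82) = (7764 + 8*(2*(-37))**2) - 892*82 = (7764 + 8*(-74)**2) - 73144 = (7764 + 8*5476) - 73144 = (7764 + 43808) - 73144 = 51572 - 73144 = -21572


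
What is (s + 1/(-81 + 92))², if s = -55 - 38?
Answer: 1044484/121 ≈ 8632.1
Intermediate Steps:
s = -93
(s + 1/(-81 + 92))² = (-93 + 1/(-81 + 92))² = (-93 + 1/11)² = (-1022/11)² = 1044484/121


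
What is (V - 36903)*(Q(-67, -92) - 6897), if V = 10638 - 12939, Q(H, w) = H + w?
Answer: 276623424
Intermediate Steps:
V = -2301
(V - 36903)*(Q(-67, -92) - 6897) = (-2301 - 36903)*((-67 - 92) - 6897) = -39204*(-159 - 6897) = -39204*(-7056) = 276623424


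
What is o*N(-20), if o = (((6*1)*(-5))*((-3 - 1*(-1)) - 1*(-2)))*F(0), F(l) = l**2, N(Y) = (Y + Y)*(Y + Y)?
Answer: 0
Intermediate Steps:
N(Y) = 4*Y**2 (N(Y) = (2*Y)*(2*Y) = 4*Y**2)
o = 0 (o = (((6*1)*(-5))*((-3 - 1*(-1)) - 1*(-2)))*0**2 = ((6*(-5))*((-3 + 1) + 2))*0 = -30*(-2 + 2)*0 = -30*0*0 = 0*0 = 0)
o*N(-20) = 0*(4*(-20)**2) = 0*(4*400) = 0*1600 = 0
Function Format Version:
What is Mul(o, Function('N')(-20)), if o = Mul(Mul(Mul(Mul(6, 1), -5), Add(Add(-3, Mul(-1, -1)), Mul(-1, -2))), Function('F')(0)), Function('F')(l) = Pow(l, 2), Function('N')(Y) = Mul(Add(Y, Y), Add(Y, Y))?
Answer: 0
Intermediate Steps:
Function('N')(Y) = Mul(4, Pow(Y, 2)) (Function('N')(Y) = Mul(Mul(2, Y), Mul(2, Y)) = Mul(4, Pow(Y, 2)))
o = 0 (o = Mul(Mul(Mul(Mul(6, 1), -5), Add(Add(-3, Mul(-1, -1)), Mul(-1, -2))), Pow(0, 2)) = Mul(Mul(Mul(6, -5), Add(Add(-3, 1), 2)), 0) = Mul(Mul(-30, Add(-2, 2)), 0) = Mul(Mul(-30, 0), 0) = Mul(0, 0) = 0)
Mul(o, Function('N')(-20)) = Mul(0, Mul(4, Pow(-20, 2))) = Mul(0, Mul(4, 400)) = Mul(0, 1600) = 0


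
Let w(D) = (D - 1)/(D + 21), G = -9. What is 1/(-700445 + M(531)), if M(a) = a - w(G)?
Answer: -6/4199479 ≈ -1.4287e-6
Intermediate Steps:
w(D) = (-1 + D)/(21 + D)
M(a) = ⅚ + a (M(a) = a - (-1 - 9)/(21 - 9) = a - (-10)/12 = a - 1*(-⅚) = a + ⅚ = ⅚ + a)
1/(-700445 + M(531)) = 1/(-700445 + (⅚ + 531)) = 1/(-700445 + 3191/6) = 1/(-4199479/6) = -6/4199479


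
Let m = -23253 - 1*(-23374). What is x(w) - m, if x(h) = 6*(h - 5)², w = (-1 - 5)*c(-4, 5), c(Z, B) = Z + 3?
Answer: -115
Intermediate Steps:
c(Z, B) = 3 + Z
w = 6 (w = (-1 - 5)*(3 - 4) = -6*(-1) = 6)
m = 121 (m = -23253 + 23374 = 121)
x(h) = 6*(-5 + h)²
x(w) - m = 6*(-5 + 6)² - 1*121 = 6*1² - 121 = 6*1 - 121 = 6 - 121 = -115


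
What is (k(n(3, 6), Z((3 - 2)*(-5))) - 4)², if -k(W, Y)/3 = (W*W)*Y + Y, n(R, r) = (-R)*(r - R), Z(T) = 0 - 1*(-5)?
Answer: 1522756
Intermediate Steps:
Z(T) = 5 (Z(T) = 0 + 5 = 5)
n(R, r) = -R*(r - R)
k(W, Y) = -3*Y - 3*Y*W² (k(W, Y) = -3*((W*W)*Y + Y) = -3*(W²*Y + Y) = -3*(Y*W² + Y) = -3*(Y + Y*W²) = -3*Y - 3*Y*W²)
(k(n(3, 6), Z((3 - 2)*(-5))) - 4)² = (-3*5*(1 + (3*(3 - 1*6))²) - 4)² = (-3*5*(1 + (3*(3 - 6))²) - 4)² = (-3*5*(1 + (3*(-3))²) - 4)² = (-3*5*(1 + (-9)²) - 4)² = (-3*5*(1 + 81) - 4)² = (-3*5*82 - 4)² = (-1230 - 4)² = (-1234)² = 1522756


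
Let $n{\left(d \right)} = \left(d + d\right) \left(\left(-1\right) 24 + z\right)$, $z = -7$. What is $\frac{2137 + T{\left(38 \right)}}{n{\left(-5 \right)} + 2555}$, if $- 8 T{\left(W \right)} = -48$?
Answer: $\frac{2143}{2865} \approx 0.74799$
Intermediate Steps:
$T{\left(W \right)} = 6$ ($T{\left(W \right)} = \left(- \frac{1}{8}\right) \left(-48\right) = 6$)
$n{\left(d \right)} = - 62 d$ ($n{\left(d \right)} = \left(d + d\right) \left(\left(-1\right) 24 - 7\right) = 2 d \left(-24 - 7\right) = 2 d \left(-31\right) = - 62 d$)
$\frac{2137 + T{\left(38 \right)}}{n{\left(-5 \right)} + 2555} = \frac{2137 + 6}{\left(-62\right) \left(-5\right) + 2555} = \frac{2143}{310 + 2555} = \frac{2143}{2865}$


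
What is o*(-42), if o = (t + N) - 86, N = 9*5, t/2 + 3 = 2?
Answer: 1806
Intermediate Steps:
t = -2 (t = -6 + 2*2 = -6 + 4 = -2)
N = 45
o = -43 (o = (-2 + 45) - 86 = 43 - 86 = -43)
o*(-42) = -43*(-42) = 1806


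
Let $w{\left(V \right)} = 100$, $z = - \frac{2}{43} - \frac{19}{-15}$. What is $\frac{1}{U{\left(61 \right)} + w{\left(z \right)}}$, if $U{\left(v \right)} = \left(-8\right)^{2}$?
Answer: $\frac{1}{164} \approx 0.0060976$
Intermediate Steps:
$U{\left(v \right)} = 64$
$z = \frac{787}{645}$ ($z = \left(-2\right) \frac{1}{43} - - \frac{19}{15} = - \frac{2}{43} + \frac{19}{15} = \frac{787}{645} \approx 1.2202$)
$\frac{1}{U{\left(61 \right)} + w{\left(z \right)}} = \frac{1}{64 + 100} = \frac{1}{164}$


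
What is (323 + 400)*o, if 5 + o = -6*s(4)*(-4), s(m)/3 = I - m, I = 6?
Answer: 100497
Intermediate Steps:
s(m) = 18 - 3*m (s(m) = 3*(6 - m) = 18 - 3*m)
o = 139 (o = -5 - 6*(18 - 3*4)*(-4) = -5 - 6*(18 - 12)*(-4) = -5 - 6*6*(-4) = -5 - 36*(-4) = -5 + 144 = 139)
(323 + 400)*o = (323 + 400)*139 = 723*139 = 100497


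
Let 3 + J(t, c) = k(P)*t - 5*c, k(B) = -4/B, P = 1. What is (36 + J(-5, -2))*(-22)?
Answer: -1386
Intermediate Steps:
J(t, c) = -3 - 5*c - 4*t (J(t, c) = -3 + ((-4/1)*t - 5*c) = -3 + ((-4*1)*t - 5*c) = -3 + (-4*t - 5*c) = -3 + (-5*c - 4*t) = -3 - 5*c - 4*t)
(36 + J(-5, -2))*(-22) = (36 + (-3 - 5*(-2) - 4*(-5)))*(-22) = (36 + (-3 + 10 + 20))*(-22) = (36 + 27)*(-22) = 63*(-22) = -1386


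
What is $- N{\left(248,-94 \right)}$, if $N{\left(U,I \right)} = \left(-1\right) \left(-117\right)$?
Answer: $-117$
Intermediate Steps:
$N{\left(U,I \right)} = 117$
$- N{\left(248,-94 \right)} = \left(-1\right) 117 = -117$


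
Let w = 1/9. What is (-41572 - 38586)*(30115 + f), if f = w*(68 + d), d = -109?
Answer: -21722337052/9 ≈ -2.4136e+9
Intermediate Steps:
w = ⅑ ≈ 0.11111
f = -41/9 (f = (68 - 109)/9 = (⅑)*(-41) = -41/9 ≈ -4.5556)
(-41572 - 38586)*(30115 + f) = (-41572 - 38586)*(30115 - 41/9) = -80158*270994/9 = -21722337052/9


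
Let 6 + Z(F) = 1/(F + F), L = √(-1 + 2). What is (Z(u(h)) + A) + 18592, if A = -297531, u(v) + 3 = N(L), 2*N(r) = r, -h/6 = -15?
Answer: -1394726/5 ≈ -2.7895e+5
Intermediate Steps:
h = 90 (h = -6*(-15) = 90)
L = 1 (L = √1 = 1)
N(r) = r/2
u(v) = -5/2 (u(v) = -3 + (½)*1 = -3 + ½ = -5/2)
Z(F) = -6 + 1/(2*F) (Z(F) = -6 + 1/(F + F) = -6 + 1/(2*F))
(Z(u(h)) + A) + 18592 = ((-6 + 1/(2*(-5/2))) - 297531) + 18592 = ((-6 + (½)*(-⅖)) - 297531) + 18592 = ((-6 - ⅕) - 297531) + 18592 = (-31/5 - 297531) + 18592 = -1487686/5 + 18592 = -1394726/5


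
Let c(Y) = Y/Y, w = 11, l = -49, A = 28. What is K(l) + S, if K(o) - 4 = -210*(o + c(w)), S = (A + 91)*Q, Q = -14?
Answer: 8418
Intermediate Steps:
S = -1666 (S = (28 + 91)*(-14) = 119*(-14) = -1666)
c(Y) = 1
K(o) = -206 - 210*o (K(o) = 4 - 210*(o + 1) = 4 - 210*(1 + o) = 4 + (-210 - 210*o) = -206 - 210*o)
K(l) + S = (-206 - 210*(-49)) - 1666 = (-206 + 10290) - 1666 = 10084 - 1666 = 8418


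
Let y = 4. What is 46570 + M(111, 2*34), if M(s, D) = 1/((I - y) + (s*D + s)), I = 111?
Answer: 361662621/7766 ≈ 46570.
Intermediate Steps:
M(s, D) = 1/(107 + s + D*s) (M(s, D) = 1/((111 - 1*4) + (s*D + s)) = 1/((111 - 4) + (D*s + s)) = 1/(107 + (s + D*s)) = 1/(107 + s + D*s))
46570 + M(111, 2*34) = 46570 + 1/(107 + 111 + (2*34)*111) = 46570 + 1/(107 + 111 + 68*111) = 46570 + 1/(107 + 111 + 7548) = 46570 + 1/7766 = 361662621/7766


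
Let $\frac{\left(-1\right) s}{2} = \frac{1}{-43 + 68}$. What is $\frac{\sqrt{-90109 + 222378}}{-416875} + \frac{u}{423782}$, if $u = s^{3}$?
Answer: $- \frac{4}{3310796875} - \frac{\sqrt{132269}}{416875} \approx -0.00087242$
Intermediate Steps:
$s = - \frac{2}{25}$ ($s = - \frac{2}{-43 + 68} = - \frac{2}{25} \approx -0.08$)
$u = - \frac{8}{15625}$ ($u = \left(- \frac{2}{25}\right)^{3} = - \frac{8}{15625} \approx -0.000512$)
$\frac{\sqrt{-90109 + 222378}}{-416875} + \frac{u}{423782} = \frac{\sqrt{-90109 + 222378}}{-416875} - \frac{8}{15625 \cdot 423782} = \sqrt{132269} \left(- \frac{1}{416875}\right) - \frac{4}{3310796875} = - \frac{\sqrt{132269}}{416875} - \frac{4}{3310796875} = - \frac{4}{3310796875} - \frac{\sqrt{132269}}{416875}$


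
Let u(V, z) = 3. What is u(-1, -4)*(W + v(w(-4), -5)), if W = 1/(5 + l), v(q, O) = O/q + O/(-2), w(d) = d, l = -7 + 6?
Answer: 12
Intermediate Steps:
l = -1
v(q, O) = -O/2 + O/q (v(q, O) = O/q + O*(-½) = O/q - O/2 = -O/2 + O/q)
W = ¼ (W = 1/(5 - 1) = 1/4 = ¼ ≈ 0.25000)
u(-1, -4)*(W + v(w(-4), -5)) = 3*(¼ + (-½*(-5) - 5/(-4))) = 3*(¼ + (5/2 - 5*(-¼))) = 3*(¼ + (5/2 + 5/4)) = 3*(¼ + 15/4) = 3*4 = 12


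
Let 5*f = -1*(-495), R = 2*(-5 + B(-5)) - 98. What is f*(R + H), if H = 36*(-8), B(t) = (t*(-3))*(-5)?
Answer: -54054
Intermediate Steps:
B(t) = 15*t (B(t) = -3*t*(-5) = 15*t)
R = -258 (R = 2*(-5 + 15*(-5)) - 98 = 2*(-5 - 75) - 98 = 2*(-80) - 98 = -160 - 98 = -258)
H = -288
f = 99 (f = (-1*(-495))/5 = (1/5)*495 = 99)
f*(R + H) = 99*(-258 - 288) = 99*(-546) = -54054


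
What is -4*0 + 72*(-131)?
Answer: -9432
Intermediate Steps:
-4*0 + 72*(-131) = 0 - 9432 = -9432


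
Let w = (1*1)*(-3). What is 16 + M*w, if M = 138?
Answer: -398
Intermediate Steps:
w = -3 (w = 1*(-3) = -3)
16 + M*w = 16 + 138*(-3) = 16 - 414 = -398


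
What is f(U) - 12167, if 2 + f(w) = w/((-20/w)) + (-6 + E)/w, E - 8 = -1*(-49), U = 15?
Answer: -243537/20 ≈ -12177.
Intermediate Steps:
E = 57 (E = 8 - 1*(-49) = 8 + 49 = 57)
f(w) = -2 + 51/w - w**2/20 (f(w) = -2 + (w/((-20/w)) + (-6 + 57)/w) = -2 + (w*(-w/20) + 51/w) = -2 + (-w**2/20 + 51/w) = -2 + (51/w - w**2/20) = -2 + 51/w - w**2/20)
f(U) - 12167 = (-2 + 51/15 - 1/20*15**2) - 12167 = (-2 + 51*(1/15) - 1/20*225) - 12167 = (-2 + 17/5 - 45/4) - 12167 = -197/20 - 12167 = -243537/20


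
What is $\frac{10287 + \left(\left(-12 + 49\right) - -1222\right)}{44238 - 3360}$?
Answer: $\frac{5773}{20439} \approx 0.28245$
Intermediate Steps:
$\frac{10287 + \left(\left(-12 + 49\right) - -1222\right)}{44238 - 3360} = \frac{10287 + \left(37 + 1222\right)}{40878} = \left(10287 + 1259\right) \frac{1}{40878} = 11546 \cdot \frac{1}{40878} = \frac{5773}{20439}$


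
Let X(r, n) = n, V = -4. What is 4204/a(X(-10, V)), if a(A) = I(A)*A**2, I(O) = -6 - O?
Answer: -1051/8 ≈ -131.38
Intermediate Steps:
a(A) = A**2*(-6 - A) (a(A) = (-6 - A)*A**2 = A**2*(-6 - A))
4204/a(X(-10, V)) = 4204/(((-4)**2*(-6 - 1*(-4)))) = 4204/((16*(-6 + 4))) = 4204/((16*(-2))) = 4204/(-32) = 4204*(-1/32) = -1051/8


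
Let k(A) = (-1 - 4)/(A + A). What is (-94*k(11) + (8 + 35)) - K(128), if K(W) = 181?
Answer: -1283/11 ≈ -116.64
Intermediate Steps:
k(A) = -5/(2*A) (k(A) = -5*1/(2*A) = -5/(2*A))
(-94*k(11) + (8 + 35)) - K(128) = (-(-235)/11 + (8 + 35)) - 1*181 = (-(-235)/11 + 43) - 181 = (-94*(-5/22) + 43) - 181 = (235/11 + 43) - 181 = 708/11 - 181 = -1283/11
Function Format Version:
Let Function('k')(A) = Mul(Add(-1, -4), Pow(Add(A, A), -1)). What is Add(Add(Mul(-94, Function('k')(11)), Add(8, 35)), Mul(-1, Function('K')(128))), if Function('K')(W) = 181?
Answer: Rational(-1283, 11) ≈ -116.64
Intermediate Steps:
Function('k')(A) = Mul(Rational(-5, 2), Pow(A, -1)) (Function('k')(A) = Mul(-5, Pow(Mul(2, A), -1)) = Mul(-5, Mul(Rational(1, 2), Pow(A, -1))) = Mul(Rational(-5, 2), Pow(A, -1)))
Add(Add(Mul(-94, Function('k')(11)), Add(8, 35)), Mul(-1, Function('K')(128))) = Add(Add(Mul(-94, Mul(Rational(-5, 2), Pow(11, -1))), Add(8, 35)), Mul(-1, 181)) = Add(Add(Mul(-94, Mul(Rational(-5, 2), Rational(1, 11))), 43), -181) = Add(Add(Mul(-94, Rational(-5, 22)), 43), -181) = Add(Add(Rational(235, 11), 43), -181) = Add(Rational(708, 11), -181) = Rational(-1283, 11)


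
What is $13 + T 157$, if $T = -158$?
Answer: $-24793$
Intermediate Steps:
$13 + T 157 = 13 - 24806 = -24793$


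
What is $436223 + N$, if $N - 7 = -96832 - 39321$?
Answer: $300077$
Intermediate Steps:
$N = -136146$ ($N = 7 - 136153 = -136146$)
$436223 + N = 436223 - 136146 = 300077$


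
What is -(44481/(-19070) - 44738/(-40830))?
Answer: 96300557/77862810 ≈ 1.2368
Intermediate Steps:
-(44481/(-19070) - 44738/(-40830)) = -(44481*(-1/19070) - 44738*(-1/40830)) = -(-44481/19070 + 22369/20415) = -1*(-96300557/77862810) = 96300557/77862810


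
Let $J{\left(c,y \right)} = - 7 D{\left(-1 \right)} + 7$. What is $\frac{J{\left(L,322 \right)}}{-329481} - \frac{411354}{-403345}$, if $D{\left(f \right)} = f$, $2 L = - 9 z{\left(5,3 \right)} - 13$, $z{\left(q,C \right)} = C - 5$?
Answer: $\frac{135527680444}{132894513945} \approx 1.0198$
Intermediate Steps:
$z{\left(q,C \right)} = -5 + C$
$L = \frac{5}{2}$ ($L = \frac{- 9 \left(-5 + 3\right) - 13}{2} = \frac{\left(-9\right) \left(-2\right) - 13}{2} = \frac{18 - 13}{2} = \frac{1}{2} \cdot 5 = \frac{5}{2} \approx 2.5$)
$J{\left(c,y \right)} = 14$ ($J{\left(c,y \right)} = \left(-7\right) \left(-1\right) + 7 = 7 + 7 = 14$)
$\frac{J{\left(L,322 \right)}}{-329481} - \frac{411354}{-403345} = \frac{14}{-329481} - \frac{411354}{-403345} = 14 \left(- \frac{1}{329481}\right) - - \frac{411354}{403345} = - \frac{14}{329481} + \frac{411354}{403345} = \frac{135527680444}{132894513945}$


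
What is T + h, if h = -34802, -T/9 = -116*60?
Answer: 27838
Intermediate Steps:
T = 62640 (T = -(-1044)*60 = -9*(-6960) = 62640)
T + h = 62640 - 34802 = 27838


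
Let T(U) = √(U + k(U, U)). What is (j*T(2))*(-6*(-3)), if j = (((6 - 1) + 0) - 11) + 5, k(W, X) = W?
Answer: -36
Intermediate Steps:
T(U) = √2*√U (T(U) = √(U + U) = √(2*U) = √2*√U)
j = -1 (j = ((5 + 0) - 11) + 5 = (5 - 11) + 5 = -6 + 5 = -1)
(j*T(2))*(-6*(-3)) = (-√2*√2)*(-6*(-3)) = -1*2*18 = -2*18 = -36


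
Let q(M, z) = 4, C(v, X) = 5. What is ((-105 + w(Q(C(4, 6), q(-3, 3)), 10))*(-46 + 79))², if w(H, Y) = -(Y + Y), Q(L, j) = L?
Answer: 17015625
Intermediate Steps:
w(H, Y) = -2*Y
((-105 + w(Q(C(4, 6), q(-3, 3)), 10))*(-46 + 79))² = ((-105 - 2*10)*(-46 + 79))² = ((-105 - 20)*33)² = (-125*33)² = (-4125)² = 17015625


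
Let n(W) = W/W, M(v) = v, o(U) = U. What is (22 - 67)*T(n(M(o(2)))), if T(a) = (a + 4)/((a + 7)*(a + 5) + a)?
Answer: -225/49 ≈ -4.5918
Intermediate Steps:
n(W) = 1
T(a) = (4 + a)/(a + (5 + a)*(7 + a)) (T(a) = (4 + a)/((7 + a)*(5 + a) + a) = (4 + a)/((5 + a)*(7 + a) + a) = (4 + a)/(a + (5 + a)*(7 + a)))
(22 - 67)*T(n(M(o(2)))) = (22 - 67)*((4 + 1)/(35 + 1² + 13*1)) = -45*5/(35 + 1 + 13) = -45*5/49 = -225/49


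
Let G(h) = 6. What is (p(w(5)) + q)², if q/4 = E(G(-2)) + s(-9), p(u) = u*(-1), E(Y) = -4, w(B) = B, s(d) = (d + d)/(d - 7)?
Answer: 1089/4 ≈ 272.25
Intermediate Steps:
s(d) = 2*d/(-7 + d) (s(d) = (2*d)/(-7 + d) = 2*d/(-7 + d))
p(u) = -u
q = -23/2 (q = 4*(-4 + 2*(-9)/(-7 - 9)) = 4*(-4 + 2*(-9)/(-16)) = 4*(-4 + 2*(-9)*(-1/16)) = 4*(-4 + 9/8) = 4*(-23/8) = -23/2 ≈ -11.500)
(p(w(5)) + q)² = (-1*5 - 23/2)² = (-5 - 23/2)² = (-33/2)² = 1089/4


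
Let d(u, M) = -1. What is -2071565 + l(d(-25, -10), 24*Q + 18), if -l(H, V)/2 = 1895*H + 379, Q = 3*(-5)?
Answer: -2068533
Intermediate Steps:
Q = -15
l(H, V) = -758 - 3790*H (l(H, V) = -2*(1895*H + 379) = -2*(379 + 1895*H) = -758 - 3790*H)
-2071565 + l(d(-25, -10), 24*Q + 18) = -2071565 + (-758 - 3790*(-1)) = -2071565 + (-758 + 3790) = -2071565 + 3032 = -2068533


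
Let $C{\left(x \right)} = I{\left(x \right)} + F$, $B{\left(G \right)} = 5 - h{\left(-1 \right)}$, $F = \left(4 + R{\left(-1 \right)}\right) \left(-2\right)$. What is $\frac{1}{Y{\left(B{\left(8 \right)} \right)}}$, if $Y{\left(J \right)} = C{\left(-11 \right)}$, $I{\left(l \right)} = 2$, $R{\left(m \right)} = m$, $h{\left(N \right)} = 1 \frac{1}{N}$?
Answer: $- \frac{1}{4} \approx -0.25$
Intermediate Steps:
$h{\left(N \right)} = \frac{1}{N}$
$F = -6$ ($F = \left(4 - 1\right) \left(-2\right) = 3 \left(-2\right) = -6$)
$B{\left(G \right)} = 6$ ($B{\left(G \right)} = 5 - \frac{1}{-1} = 5 - -1 = 5 + 1 = 6$)
$C{\left(x \right)} = -4$ ($C{\left(x \right)} = 2 - 6 = -4$)
$Y{\left(J \right)} = -4$
$\frac{1}{Y{\left(B{\left(8 \right)} \right)}} = \frac{1}{-4} = - \frac{1}{4}$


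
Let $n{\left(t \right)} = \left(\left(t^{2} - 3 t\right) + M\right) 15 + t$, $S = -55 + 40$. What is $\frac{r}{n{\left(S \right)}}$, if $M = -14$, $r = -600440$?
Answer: $- \frac{7064}{45} \approx -156.98$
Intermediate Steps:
$S = -15$
$n{\left(t \right)} = -210 - 44 t + 15 t^{2}$ ($n{\left(t \right)} = \left(\left(t^{2} - 3 t\right) - 14\right) 15 + t = \left(-14 + t^{2} - 3 t\right) 15 + t = \left(-210 - 45 t + 15 t^{2}\right) + t = -210 - 44 t + 15 t^{2}$)
$\frac{r}{n{\left(S \right)}} = - \frac{600440}{-210 - -660 + 15 \left(-15\right)^{2}} = - \frac{600440}{-210 + 660 + 15 \cdot 225} = - \frac{600440}{-210 + 660 + 3375} = - \frac{600440}{3825} = \left(-600440\right) \frac{1}{3825} = - \frac{7064}{45}$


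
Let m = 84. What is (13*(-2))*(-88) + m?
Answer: 2372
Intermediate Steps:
(13*(-2))*(-88) + m = (13*(-2))*(-88) + 84 = -26*(-88) + 84 = 2288 + 84 = 2372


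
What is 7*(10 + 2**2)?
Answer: 98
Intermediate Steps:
7*(10 + 2**2) = 7*(10 + 4) = 7*14 = 98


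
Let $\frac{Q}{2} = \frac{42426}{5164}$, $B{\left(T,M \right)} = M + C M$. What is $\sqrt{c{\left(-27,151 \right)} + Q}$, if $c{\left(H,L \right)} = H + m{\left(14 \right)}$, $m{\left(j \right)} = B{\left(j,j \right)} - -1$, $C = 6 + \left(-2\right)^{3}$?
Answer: $\frac{i \sqrt{39281257}}{1291} \approx 4.8547 i$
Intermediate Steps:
$C = -2$ ($C = 6 - 8 = -2$)
$B{\left(T,M \right)} = - M$ ($B{\left(T,M \right)} = M - 2 M = - M$)
$m{\left(j \right)} = 1 - j$ ($m{\left(j \right)} = - j - -1 = - j + 1 = 1 - j$)
$Q = \frac{21213}{1291}$ ($Q = 2 \cdot \frac{42426}{5164} = 2 \cdot 42426 \cdot \frac{1}{5164} = 2 \cdot \frac{21213}{2582} = \frac{21213}{1291} \approx 16.431$)
$c{\left(H,L \right)} = -13 + H$ ($c{\left(H,L \right)} = H + \left(1 - 14\right) = H - 13 = -13 + H$)
$\sqrt{c{\left(-27,151 \right)} + Q} = \sqrt{\left(-13 - 27\right) + \frac{21213}{1291}} = \sqrt{-40 + \frac{21213}{1291}} = \sqrt{- \frac{30427}{1291}} = \frac{i \sqrt{39281257}}{1291}$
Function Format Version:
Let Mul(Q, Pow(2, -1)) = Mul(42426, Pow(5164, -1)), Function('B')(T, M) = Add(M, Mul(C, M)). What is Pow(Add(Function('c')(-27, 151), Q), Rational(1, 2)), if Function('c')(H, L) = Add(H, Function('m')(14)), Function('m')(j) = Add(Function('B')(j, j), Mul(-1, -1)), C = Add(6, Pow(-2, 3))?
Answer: Mul(Rational(1, 1291), I, Pow(39281257, Rational(1, 2))) ≈ Mul(4.8547, I)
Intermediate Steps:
C = -2 (C = Add(6, -8) = -2)
Function('B')(T, M) = Mul(-1, M) (Function('B')(T, M) = Add(M, Mul(-2, M)) = Mul(-1, M))
Function('m')(j) = Add(1, Mul(-1, j)) (Function('m')(j) = Add(Mul(-1, j), Mul(-1, -1)) = Add(Mul(-1, j), 1) = Add(1, Mul(-1, j)))
Q = Rational(21213, 1291) (Q = Mul(2, Mul(42426, Pow(5164, -1))) = Mul(2, Mul(42426, Rational(1, 5164))) = Mul(2, Rational(21213, 2582)) = Rational(21213, 1291) ≈ 16.431)
Function('c')(H, L) = Add(-13, H) (Function('c')(H, L) = Add(H, Add(1, Mul(-1, 14))) = Add(H, Add(1, -14)) = Add(H, -13) = Add(-13, H))
Pow(Add(Function('c')(-27, 151), Q), Rational(1, 2)) = Pow(Add(Add(-13, -27), Rational(21213, 1291)), Rational(1, 2)) = Pow(Add(-40, Rational(21213, 1291)), Rational(1, 2)) = Pow(Rational(-30427, 1291), Rational(1, 2)) = Mul(Rational(1, 1291), I, Pow(39281257, Rational(1, 2)))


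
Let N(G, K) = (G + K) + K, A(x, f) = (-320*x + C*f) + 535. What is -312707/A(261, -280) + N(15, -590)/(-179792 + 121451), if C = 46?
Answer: 6118440604/1864286655 ≈ 3.2819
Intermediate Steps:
A(x, f) = 535 - 320*x + 46*f (A(x, f) = (-320*x + 46*f) + 535 = 535 - 320*x + 46*f)
N(G, K) = G + 2*K
-312707/A(261, -280) + N(15, -590)/(-179792 + 121451) = -312707/(535 - 320*261 + 46*(-280)) + (15 + 2*(-590))/(-179792 + 121451) = -312707/(535 - 83520 - 12880) + (15 - 1180)/(-58341) = -312707/(-95865) - 1165*(-1/58341) = -312707*(-1/95865) + 1165/58341 = 312707/95865 + 1165/58341 = 6118440604/1864286655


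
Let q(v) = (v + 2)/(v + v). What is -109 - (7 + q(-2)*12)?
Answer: -116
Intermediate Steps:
q(v) = (2 + v)/(2*v) (q(v) = (2 + v)/((2*v)) = (2 + v)*(1/(2*v)) = (2 + v)/(2*v))
-109 - (7 + q(-2)*12) = -109 - (7 + ((½)*(2 - 2)/(-2))*12) = -109 - (7 + ((½)*(-½)*0)*12) = -109 - (7 + 0*12) = -109 - (7 + 0) = -109 - 1*7 = -109 - 7 = -116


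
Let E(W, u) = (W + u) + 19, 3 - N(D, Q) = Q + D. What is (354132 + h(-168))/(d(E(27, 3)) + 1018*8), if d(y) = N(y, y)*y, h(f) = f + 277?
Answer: 354241/3489 ≈ 101.53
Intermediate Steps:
N(D, Q) = 3 - D - Q (N(D, Q) = 3 - (Q + D) = 3 - (D + Q) = 3 + (-D - Q) = 3 - D - Q)
E(W, u) = 19 + W + u
h(f) = 277 + f
d(y) = y*(3 - 2*y) (d(y) = (3 - y - y)*y = (3 - 2*y)*y = y*(3 - 2*y))
(354132 + h(-168))/(d(E(27, 3)) + 1018*8) = (354132 + (277 - 168))/((19 + 27 + 3)*(3 - 2*(19 + 27 + 3)) + 1018*8) = (354132 + 109)/(49*(3 - 2*49) + 8144) = 354241/(49*(3 - 98) + 8144) = 354241/(49*(-95) + 8144) = 354241/(-4655 + 8144) = 354241/3489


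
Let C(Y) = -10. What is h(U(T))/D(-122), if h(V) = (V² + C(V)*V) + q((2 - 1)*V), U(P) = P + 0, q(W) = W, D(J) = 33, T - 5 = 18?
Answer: 322/33 ≈ 9.7576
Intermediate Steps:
T = 23 (T = 5 + 18 = 23)
U(P) = P
h(V) = V² - 9*V (h(V) = (V² - 10*V) + (2 - 1)*V = (V² - 10*V) + 1*V = (V² - 10*V) + V = V² - 9*V)
h(U(T))/D(-122) = (23*(-9 + 23))/33 = (23*14)*(1/33) = 322*(1/33) = 322/33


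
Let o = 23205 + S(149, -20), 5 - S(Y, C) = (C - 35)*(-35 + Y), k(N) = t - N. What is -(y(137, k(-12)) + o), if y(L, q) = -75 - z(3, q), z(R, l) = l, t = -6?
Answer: -29399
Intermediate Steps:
k(N) = -6 - N
S(Y, C) = 5 - (-35 + C)*(-35 + Y) (S(Y, C) = 5 - (C - 35)*(-35 + Y) = 5 - (-35 + C)*(-35 + Y))
y(L, q) = -75 - q
o = 29480 (o = 23205 + (-1220 + 35*(-20) + 35*149 - 1*(-20)*149) = 23205 + (-1220 - 700 + 5215 + 2980) = 23205 + 6275 = 29480)
-(y(137, k(-12)) + o) = -((-75 - (-6 - 1*(-12))) + 29480) = -((-75 - (-6 + 12)) + 29480) = -((-75 - 1*6) + 29480) = -((-75 - 6) + 29480) = -(-81 + 29480) = -1*29399 = -29399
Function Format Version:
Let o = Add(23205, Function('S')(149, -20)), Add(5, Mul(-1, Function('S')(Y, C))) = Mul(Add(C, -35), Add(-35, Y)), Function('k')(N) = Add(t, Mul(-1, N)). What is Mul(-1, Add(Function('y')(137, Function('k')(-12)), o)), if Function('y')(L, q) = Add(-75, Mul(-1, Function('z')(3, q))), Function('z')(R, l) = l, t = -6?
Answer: -29399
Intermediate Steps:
Function('k')(N) = Add(-6, Mul(-1, N))
Function('S')(Y, C) = Add(5, Mul(-1, Add(-35, C), Add(-35, Y))) (Function('S')(Y, C) = Add(5, Mul(-1, Mul(Add(C, -35), Add(-35, Y)))) = Add(5, Mul(-1, Mul(Add(-35, C), Add(-35, Y)))) = Add(5, Mul(-1, Add(-35, C), Add(-35, Y))))
Function('y')(L, q) = Add(-75, Mul(-1, q))
o = 29480 (o = Add(23205, Add(-1220, Mul(35, -20), Mul(35, 149), Mul(-1, -20, 149))) = Add(23205, Add(-1220, -700, 5215, 2980)) = Add(23205, 6275) = 29480)
Mul(-1, Add(Function('y')(137, Function('k')(-12)), o)) = Mul(-1, Add(Add(-75, Mul(-1, Add(-6, Mul(-1, -12)))), 29480)) = Mul(-1, Add(Add(-75, Mul(-1, Add(-6, 12))), 29480)) = Mul(-1, Add(Add(-75, Mul(-1, 6)), 29480)) = Mul(-1, Add(Add(-75, -6), 29480)) = Mul(-1, Add(-81, 29480)) = Mul(-1, 29399) = -29399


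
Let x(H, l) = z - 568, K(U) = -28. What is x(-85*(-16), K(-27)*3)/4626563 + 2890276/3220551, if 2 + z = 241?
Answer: 13370984440109/14900082096213 ≈ 0.89738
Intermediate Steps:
z = 239 (z = -2 + 241 = 239)
x(H, l) = -329 (x(H, l) = 239 - 568 = -329)
x(-85*(-16), K(-27)*3)/4626563 + 2890276/3220551 = -329/4626563 + 2890276/3220551 = 13370984440109/14900082096213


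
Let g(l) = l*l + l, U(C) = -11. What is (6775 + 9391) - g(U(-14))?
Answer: 16056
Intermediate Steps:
g(l) = l + l² (g(l) = l² + l = l + l²)
(6775 + 9391) - g(U(-14)) = (6775 + 9391) - (-11)*(1 - 11) = 16166 - (-11)*(-10) = 16166 - 1*110 = 16166 - 110 = 16056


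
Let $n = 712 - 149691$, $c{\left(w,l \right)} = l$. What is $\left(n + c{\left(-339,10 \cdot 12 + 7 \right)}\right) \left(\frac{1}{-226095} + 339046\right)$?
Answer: $- \frac{11410489022386388}{226095} \approx -5.0468 \cdot 10^{10}$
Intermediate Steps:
$n = -148979$ ($n = 712 - 149691 = -148979$)
$\left(n + c{\left(-339,10 \cdot 12 + 7 \right)}\right) \left(\frac{1}{-226095} + 339046\right) = \left(-148979 + \left(10 \cdot 12 + 7\right)\right) \left(\frac{1}{-226095} + 339046\right) = \left(-148979 + \left(120 + 7\right)\right) \left(- \frac{1}{226095} + 339046\right) = \left(-148979 + 127\right) \frac{76656605369}{226095} = \left(-148852\right) \frac{76656605369}{226095} = - \frac{11410489022386388}{226095}$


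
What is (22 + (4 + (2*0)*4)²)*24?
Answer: 912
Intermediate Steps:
(22 + (4 + (2*0)*4)²)*24 = (22 + (4 + 0*4)²)*24 = (22 + (4 + 0)²)*24 = (22 + 4²)*24 = (22 + 16)*24 = 38*24 = 912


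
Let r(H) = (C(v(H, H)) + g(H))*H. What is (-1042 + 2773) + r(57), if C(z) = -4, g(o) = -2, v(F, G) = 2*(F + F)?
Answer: 1389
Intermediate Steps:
v(F, G) = 4*F (v(F, G) = 2*(2*F) = 4*F)
r(H) = -6*H (r(H) = (-4 - 2)*H = -6*H)
(-1042 + 2773) + r(57) = (-1042 + 2773) - 6*57 = 1731 - 342 = 1389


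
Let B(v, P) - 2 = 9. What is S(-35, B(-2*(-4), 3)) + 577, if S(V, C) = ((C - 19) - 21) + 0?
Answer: 548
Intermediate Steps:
B(v, P) = 11 (B(v, P) = 2 + 9 = 11)
S(V, C) = -40 + C (S(V, C) = ((-19 + C) - 21) + 0 = (-40 + C) + 0 = -40 + C)
S(-35, B(-2*(-4), 3)) + 577 = (-40 + 11) + 577 = -29 + 577 = 548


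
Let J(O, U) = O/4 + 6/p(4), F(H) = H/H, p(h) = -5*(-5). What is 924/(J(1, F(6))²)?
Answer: 1320000/343 ≈ 3848.4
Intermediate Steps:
p(h) = 25
F(H) = 1
J(O, U) = 6/25 + O/4 (J(O, U) = O/4 + 6/25 = 6/25 + O/4)
924/(J(1, F(6))²) = 924/((6/25 + (¼)*1)²) = 924/((6/25 + ¼)²) = 924/((49/100)²) = 924/(2401/10000) = 924*(10000/2401) = 1320000/343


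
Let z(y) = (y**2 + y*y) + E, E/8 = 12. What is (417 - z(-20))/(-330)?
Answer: 479/330 ≈ 1.4515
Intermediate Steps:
E = 96 (E = 8*12 = 96)
z(y) = 96 + 2*y**2 (z(y) = (y**2 + y*y) + 96 = (y**2 + y**2) + 96 = 2*y**2 + 96 = 96 + 2*y**2)
(417 - z(-20))/(-330) = (417 - (96 + 2*(-20)**2))/(-330) = (417 - (96 + 2*400))*(-1/330) = (417 - (96 + 800))*(-1/330) = (417 - 1*896)*(-1/330) = (417 - 896)*(-1/330) = -479*(-1/330) = 479/330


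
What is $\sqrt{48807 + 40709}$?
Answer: $2 \sqrt{22379} \approx 299.19$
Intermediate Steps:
$\sqrt{48807 + 40709} = \sqrt{89516} = 2 \sqrt{22379}$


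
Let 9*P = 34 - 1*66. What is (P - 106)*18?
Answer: -1972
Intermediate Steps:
P = -32/9 (P = (34 - 1*66)/9 = (34 - 66)/9 = (⅑)*(-32) = -32/9 ≈ -3.5556)
(P - 106)*18 = (-32/9 - 106)*18 = -986/9*18 = -1972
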